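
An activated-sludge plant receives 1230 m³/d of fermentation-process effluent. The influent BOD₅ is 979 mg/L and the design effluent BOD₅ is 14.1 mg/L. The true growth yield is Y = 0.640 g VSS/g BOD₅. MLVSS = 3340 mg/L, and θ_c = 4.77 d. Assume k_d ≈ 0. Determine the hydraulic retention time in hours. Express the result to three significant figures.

τ ≈ 21.2 h

Biomass mass balance (decay neglected): V·X = Y·Q·(S₀ − S)·θ_c, so V = 0.640 × 1230 × (979 − 14.1) × 4.77 / 3340 = 1085 m³.
Hydraulic retention time τ = V/Q = 1085 / 1230 = 0.8819 d = 21.17 h.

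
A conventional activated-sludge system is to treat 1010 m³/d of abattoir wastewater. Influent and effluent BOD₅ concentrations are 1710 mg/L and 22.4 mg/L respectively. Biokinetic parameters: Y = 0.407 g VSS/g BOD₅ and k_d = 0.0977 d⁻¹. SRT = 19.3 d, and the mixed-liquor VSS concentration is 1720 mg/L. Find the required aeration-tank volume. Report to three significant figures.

Rearranging the biomass balance for a CMAS with decay, V = Y·Q·ΔS·θ_c / [X·(1+k_d θ_c)] = 0.407 × 1010 × (1710 − 22.4) × 19.3 / [1720 × (1 + 0.0977 × 19.3)] = 1.34×10^7 / 4963 = 2698 m³.

V ≈ 2700 m³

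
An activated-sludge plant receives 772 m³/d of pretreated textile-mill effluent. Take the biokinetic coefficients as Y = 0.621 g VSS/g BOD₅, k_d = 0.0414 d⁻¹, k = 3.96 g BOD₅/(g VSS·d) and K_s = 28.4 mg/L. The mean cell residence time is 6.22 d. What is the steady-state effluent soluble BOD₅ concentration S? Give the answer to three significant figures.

For a completely mixed reactor with recycle the Lawrence–McCarty relation gives S = K_s·(1 + k_d·θ_c) / [θ_c·(Y·k − k_d) − 1] = 28.4 × (1 + 0.0414 × 6.22) / [6.22 × (0.621 × 3.96 − 0.0414) − 1] = 35.71 / 14.04 = 2.544 mg/L.

S ≈ 2.54 mg/L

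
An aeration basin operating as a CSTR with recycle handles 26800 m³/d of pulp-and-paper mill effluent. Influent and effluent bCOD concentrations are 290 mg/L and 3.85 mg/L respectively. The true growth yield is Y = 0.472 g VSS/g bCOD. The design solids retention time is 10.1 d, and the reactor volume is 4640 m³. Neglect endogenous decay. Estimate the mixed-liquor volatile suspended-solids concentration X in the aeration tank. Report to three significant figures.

X ≈ 7880 mg/L

Without decay, X = Y Q (S₀−S) θ_c / V = 0.472 × 26800 × (290 − 3.85) × 10.1 / 4640 = 7879 mg/L.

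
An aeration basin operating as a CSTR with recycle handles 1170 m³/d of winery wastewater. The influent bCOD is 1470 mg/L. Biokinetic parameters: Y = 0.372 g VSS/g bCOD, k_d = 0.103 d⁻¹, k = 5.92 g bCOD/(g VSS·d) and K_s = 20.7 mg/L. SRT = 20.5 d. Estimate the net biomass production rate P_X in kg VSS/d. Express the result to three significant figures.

P_X ≈ 205 kg VSS/d

Effluent substrate depends only on kinetics and SRT: S = K_s(1 + k_d θ_c) / [θ_c(Yk − k_d) − 1] = 20.7 × (1 + 0.103 × 20.5) / [20.5 × (0.372 × 5.92 − 0.103) − 1] = 64.41 / 42.03 = 1.532 mg/L.
Observed yield with endogenous decay: Y_obs = Y / (1 + k_d·θ_c) = 0.372 / (1 + 0.103 × 20.5) = 0.372 / 3.111 = 0.1196 g VSS/g bCOD.
Substrate removed = Q·(S₀ − S) = 1170 m³/d × (1470 − 1.53) g/m³ = 1.72×10^6 g/d = 1718 kg/d.
So the net sludge growth is P_X = 0.1196 × 1718 = 205.4 kg VSS/d.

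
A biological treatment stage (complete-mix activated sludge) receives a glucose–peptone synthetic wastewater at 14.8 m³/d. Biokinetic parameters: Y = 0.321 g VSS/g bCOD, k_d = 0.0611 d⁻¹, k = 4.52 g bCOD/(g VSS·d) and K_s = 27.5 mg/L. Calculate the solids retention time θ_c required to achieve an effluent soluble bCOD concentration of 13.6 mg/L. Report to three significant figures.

θ_c ≈ 2.39 d

At the target effluent, Y k S/(K_s+S) = 0.321×4.52×13.6/41.10 = 0.4801 d⁻¹.
Then 1/θ_c = μ − k_d = 0.4801 − 0.0611 = 0.4190 d⁻¹, giving θ_c = 2.387 d.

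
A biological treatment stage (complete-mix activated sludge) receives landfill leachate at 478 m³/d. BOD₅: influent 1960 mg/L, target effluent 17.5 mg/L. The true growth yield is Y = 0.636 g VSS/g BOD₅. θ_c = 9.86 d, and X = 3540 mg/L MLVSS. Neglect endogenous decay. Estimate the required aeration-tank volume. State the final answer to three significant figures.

V ≈ 1640 m³

V·X = Y·Q·ΔS·θ_c gives V = 0.636 × 478 × (1960 − 17.5) × 9.86 / 3540 = 1645 m³.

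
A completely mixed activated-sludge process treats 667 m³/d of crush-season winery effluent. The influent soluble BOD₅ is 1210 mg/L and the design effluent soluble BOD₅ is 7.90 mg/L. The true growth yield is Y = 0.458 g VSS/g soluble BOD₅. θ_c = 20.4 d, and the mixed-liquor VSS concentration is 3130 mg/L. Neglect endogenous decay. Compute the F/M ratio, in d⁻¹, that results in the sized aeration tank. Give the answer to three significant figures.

V·X = Y·Q·ΔS·θ_c gives V = 0.458 × 667 × (1210 − 7.90) × 20.4 / 3130 = 2393 m³.
F/M = applied load / biomass = Q·S₀/(V·X) = 667 × 1210 / (2393 × 3130) = 0.1077 d⁻¹.

F/M ≈ 0.108 d⁻¹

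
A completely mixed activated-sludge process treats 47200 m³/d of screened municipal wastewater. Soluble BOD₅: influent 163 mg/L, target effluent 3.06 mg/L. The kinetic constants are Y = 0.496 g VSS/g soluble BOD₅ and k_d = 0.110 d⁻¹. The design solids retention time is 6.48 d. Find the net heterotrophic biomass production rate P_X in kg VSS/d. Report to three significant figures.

Correct the yield for decay: Y_obs = Y/(1 + k_d θ_c) = 0.496 / (1 + 0.110 × 6.48) = 0.496 / 1.713 = 0.2896.
ΔS = 163 − 3.06 = 159.9 mg/L, so the substrate removal rate is 47200 × 159.9/1000 = 7549 kg soluble BOD₅/d.
Net biomass production P_X = Y_obs × Q·(S₀ − S) = 0.2896 × 7549 = 2186 kg VSS/d.

P_X ≈ 2190 kg VSS/d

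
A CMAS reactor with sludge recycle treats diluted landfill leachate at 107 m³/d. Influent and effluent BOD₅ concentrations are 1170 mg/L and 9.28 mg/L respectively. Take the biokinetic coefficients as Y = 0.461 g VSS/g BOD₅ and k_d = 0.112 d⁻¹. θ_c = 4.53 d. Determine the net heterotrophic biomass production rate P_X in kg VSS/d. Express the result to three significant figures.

P_X ≈ 38.0 kg VSS/d

Y_obs = Y / (1 + k_d θ_c) = 0.461 / (1 + 0.112 × 4.53) = 0.461 / 1.507 = 0.3058.
Q·(S₀ − S) = 107 × (1170 − 9.28) × 10⁻³ = 124.2 kg/d removed.
Net biomass production P_X = Y_obs × Q·(S₀ − S) = 0.3058 × 124.2 = 37.98 kg VSS/d.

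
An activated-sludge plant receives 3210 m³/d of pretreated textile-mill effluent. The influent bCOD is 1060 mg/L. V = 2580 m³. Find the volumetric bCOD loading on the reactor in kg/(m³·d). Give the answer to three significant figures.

L_v ≈ 1.32 kg bCOD/(m³·d)

Volumetric loading L_v = Q·S₀ / V = 3210 × 1060 g/m³ / 2580 m³ = 1319 g/(m³·d) = 1.319 kg bCOD/(m³·d).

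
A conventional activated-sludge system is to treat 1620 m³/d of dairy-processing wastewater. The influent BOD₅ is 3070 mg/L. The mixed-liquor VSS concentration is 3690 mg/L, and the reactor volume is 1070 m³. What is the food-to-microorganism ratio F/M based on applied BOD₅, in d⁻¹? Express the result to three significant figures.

F/M ≈ 1.26 d⁻¹

F/M = applied load / biomass = Q·S₀/(V·X) = 1620 × 3070 / (1070 × 3690) = 1.260 d⁻¹.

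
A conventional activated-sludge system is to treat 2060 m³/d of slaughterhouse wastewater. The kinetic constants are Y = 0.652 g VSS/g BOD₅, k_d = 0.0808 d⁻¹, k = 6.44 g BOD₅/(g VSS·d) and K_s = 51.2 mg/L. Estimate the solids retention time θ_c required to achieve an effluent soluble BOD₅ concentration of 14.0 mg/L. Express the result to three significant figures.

θ_c ≈ 1.22 d

At the target effluent, Y k S/(K_s+S) = 0.652×6.44×14.0/65.20 = 0.9016 d⁻¹.
θ_c = 1/(μ − k_d) = 1/(0.9016 − 0.0808) = 1/0.8208 = 1.218 d.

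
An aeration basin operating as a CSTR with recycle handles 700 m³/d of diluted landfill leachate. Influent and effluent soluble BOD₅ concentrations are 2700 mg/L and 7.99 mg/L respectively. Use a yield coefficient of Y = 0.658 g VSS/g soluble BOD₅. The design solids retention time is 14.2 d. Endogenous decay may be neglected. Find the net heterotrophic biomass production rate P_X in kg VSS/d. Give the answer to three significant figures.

No decay correction is needed, so Y_obs = Y = 0.658.
Mass of soluble BOD₅ removed per day: Q(S₀ − S) = 700 × 2692 g/m³ = 1884 kg/d.
P_X = Y_obs · Q(S₀ − S) = 0.6580 × 1884 = 1240 kg VSS/d.

P_X ≈ 1240 kg VSS/d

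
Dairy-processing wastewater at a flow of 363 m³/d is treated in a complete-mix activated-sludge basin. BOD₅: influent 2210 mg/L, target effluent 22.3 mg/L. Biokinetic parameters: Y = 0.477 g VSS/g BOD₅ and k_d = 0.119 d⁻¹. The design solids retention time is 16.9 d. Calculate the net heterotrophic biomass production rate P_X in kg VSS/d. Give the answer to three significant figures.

P_X ≈ 126 kg VSS/d

The observed yield is Y_obs = Y/(1 + k_d·θ_c) = 0.477 / (1 + 0.119 × 16.9) = 0.477 / 3.011 = 0.1584 g VSS per g BOD₅ removed.
ΔS = 2210 − 22.3 = 2188 mg/L, so the substrate removal rate is 363 × 2188/1000 = 794.1 kg BOD₅/d.
Net biomass production P_X = Y_obs × Q·(S₀ − S) = 0.1584 × 794.1 = 125.8 kg VSS/d.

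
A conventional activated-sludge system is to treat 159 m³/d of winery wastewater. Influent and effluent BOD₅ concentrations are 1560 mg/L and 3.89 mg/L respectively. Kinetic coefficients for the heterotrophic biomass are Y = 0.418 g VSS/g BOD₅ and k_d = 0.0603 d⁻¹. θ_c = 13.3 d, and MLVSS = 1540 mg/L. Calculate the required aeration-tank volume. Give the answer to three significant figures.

V ≈ 496 m³

Steady-state biomass mass balance: V·X·(1 + k_d·θ_c) = Y·Q·(S₀ − S)·θ_c, so V = 0.418 × 159 × (1560 − 3.89) × 13.3 / [1540 × (1 + 0.0603 × 13.3)] = 1.38×10^6 / 2775 = 495.7 m³.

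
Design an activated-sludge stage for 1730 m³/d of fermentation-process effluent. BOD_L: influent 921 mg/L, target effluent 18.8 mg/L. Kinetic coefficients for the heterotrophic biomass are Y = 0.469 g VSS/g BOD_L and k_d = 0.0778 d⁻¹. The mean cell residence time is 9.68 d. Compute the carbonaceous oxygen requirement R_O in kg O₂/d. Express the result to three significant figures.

R_O ≈ 968 kg O₂/d

The observed yield is Y_obs = Y/(1 + k_d·θ_c) = 0.469 / (1 + 0.0778 × 9.68) = 0.469 / 1.753 = 0.2675 g VSS per g BOD_L removed.
ΔS = 921 − 18.8 = 902.2 mg/L, so the substrate removal rate is 1730 × 902.2/1000 = 1561 kg BOD_L/d.
Biomass synthesised: P_X = Y_obs × 1561 = 417.6 kg VSS/d.
Carbonaceous O₂ demand = substrate oxidised − cell-mass equivalent = 1561 − 1.42 × 417.6 = 967.9 kg O₂/d.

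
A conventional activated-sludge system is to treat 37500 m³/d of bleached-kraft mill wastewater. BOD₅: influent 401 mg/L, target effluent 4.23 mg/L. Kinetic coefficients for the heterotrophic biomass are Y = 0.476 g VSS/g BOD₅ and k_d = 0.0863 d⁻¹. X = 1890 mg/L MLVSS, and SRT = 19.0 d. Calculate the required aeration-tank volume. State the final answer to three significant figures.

Rearranging the biomass balance for a CMAS with decay, V = Y·Q·ΔS·θ_c / [X·(1+k_d θ_c)] = 0.476 × 37500 × (401 − 4.23) × 19.0 / [1890 × (1 + 0.0863 × 19.0)] = 1.35×10^8 / 4989 = 26972 m³.

V ≈ 27000 m³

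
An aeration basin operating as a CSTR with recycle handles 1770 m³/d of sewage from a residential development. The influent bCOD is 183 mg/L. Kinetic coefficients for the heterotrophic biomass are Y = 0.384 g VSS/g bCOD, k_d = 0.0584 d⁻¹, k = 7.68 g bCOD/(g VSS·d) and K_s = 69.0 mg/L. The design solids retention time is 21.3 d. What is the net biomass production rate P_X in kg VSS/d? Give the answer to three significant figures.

P_X ≈ 54.7 kg VSS/d

For a completely mixed reactor with recycle the Lawrence–McCarty relation gives S = K_s·(1 + k_d·θ_c) / [θ_c·(Y·k − k_d) − 1] = 69.0 × (1 + 0.0584 × 21.3) / [21.3 × (0.384 × 7.68 − 0.0584) − 1] = 154.8 / 60.57 = 2.556 mg/L.
Observed yield with endogenous decay: Y_obs = Y / (1 + k_d·θ_c) = 0.384 / (1 + 0.0584 × 21.3) = 0.384 / 2.244 = 0.1711 g VSS/g bCOD.
ΔS = 183 − 2.56 = 180.4 mg/L, so the substrate removal rate is 1770 × 180.4/1000 = 319.4 kg bCOD/d.
Net biomass production P_X = Y_obs × Q·(S₀ − S) = 0.1711 × 319.4 = 54.66 kg VSS/d.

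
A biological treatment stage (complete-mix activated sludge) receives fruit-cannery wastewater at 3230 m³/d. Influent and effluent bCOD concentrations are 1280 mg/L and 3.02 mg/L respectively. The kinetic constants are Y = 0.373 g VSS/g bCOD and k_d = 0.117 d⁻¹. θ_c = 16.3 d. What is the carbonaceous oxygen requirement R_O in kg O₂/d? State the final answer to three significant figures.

R_O ≈ 3370 kg O₂/d

Y_obs = Y / (1 + k_d θ_c) = 0.373 / (1 + 0.117 × 16.3) = 0.373 / 2.907 = 0.1283.
Mass of bCOD removed per day: Q(S₀ − S) = 3230 × 1277 g/m³ = 4125 kg/d.
P_X = Y_obs·Q·(S₀ − S) = 0.1283 × 4125 = 529.2 kg VSS/d.
R_O = Q·ΔS − 1.42 P_X = 4125 − 751.5 = 3373 kg O₂/d.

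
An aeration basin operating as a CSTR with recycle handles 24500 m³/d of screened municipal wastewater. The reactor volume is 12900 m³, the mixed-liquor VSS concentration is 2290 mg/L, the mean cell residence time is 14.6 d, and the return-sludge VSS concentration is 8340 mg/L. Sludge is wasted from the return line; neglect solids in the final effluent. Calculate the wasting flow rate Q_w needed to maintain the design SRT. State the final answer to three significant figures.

Q_w ≈ 243 m³/d

θ_c = V·X/(Q_w·X_r) when wasting from the recycle, so Q_w = V·X/(θ_c·X_r) = 12900 × 2290 / (14.6 × 8340) = 242.6 m³/d.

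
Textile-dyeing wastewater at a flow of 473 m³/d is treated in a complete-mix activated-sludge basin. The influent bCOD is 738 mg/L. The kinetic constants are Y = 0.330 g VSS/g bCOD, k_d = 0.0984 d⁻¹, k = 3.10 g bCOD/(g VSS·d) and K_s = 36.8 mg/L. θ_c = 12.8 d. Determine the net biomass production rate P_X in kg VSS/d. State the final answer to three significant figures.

P_X ≈ 50.5 kg VSS/d

From the Monod/SRT balance for a CMAS, S = K_s·(1+k_d θ_c)/[θ_c·(Y k − k_d) − 1] = 36.8 × (1 + 0.0984 × 12.8) / [12.8 × (0.330 × 3.10 − 0.0984) − 1] = 83.15 / 10.83 = 7.674 mg/L.
Observed yield with endogenous decay: Y_obs = Y / (1 + k_d·θ_c) = 0.330 / (1 + 0.0984 × 12.8) = 0.330 / 2.260 = 0.1460 g VSS/g bCOD.
Q·(S₀ − S) = 473 × (738 − 7.67) × 10⁻³ = 345.4 kg/d removed.
So the net sludge growth is P_X = 0.1460 × 345.4 = 50.45 kg VSS/d.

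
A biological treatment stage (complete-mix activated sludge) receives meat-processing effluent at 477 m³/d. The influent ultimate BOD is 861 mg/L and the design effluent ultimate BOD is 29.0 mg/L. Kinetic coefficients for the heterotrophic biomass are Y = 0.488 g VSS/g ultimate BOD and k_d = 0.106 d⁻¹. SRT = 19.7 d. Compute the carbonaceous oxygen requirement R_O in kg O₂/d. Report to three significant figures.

R_O ≈ 308 kg O₂/d

Correct the yield for decay: Y_obs = Y/(1 + k_d θ_c) = 0.488 / (1 + 0.106 × 19.7) = 0.488 / 3.088 = 0.1580.
ΔS = 861 − 29.0 = 832.0 mg/L, so the substrate removal rate is 477 × 832.0/1000 = 396.9 kg ultimate BOD/d.
P_X = Y_obs·Q·(S₀ − S) = 0.1580 × 396.9 = 62.71 kg VSS/d.
R_O = Q·(S₀ − S) − 1.42·P_X = 396.9 − 1.42 × 62.71 = 307.8 kg O₂/d.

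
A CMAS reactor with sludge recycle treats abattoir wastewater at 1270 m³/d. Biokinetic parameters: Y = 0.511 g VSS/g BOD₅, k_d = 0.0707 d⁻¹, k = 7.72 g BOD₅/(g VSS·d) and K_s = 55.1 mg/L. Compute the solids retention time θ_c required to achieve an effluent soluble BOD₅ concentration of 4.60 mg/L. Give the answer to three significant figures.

θ_c ≈ 4.29 d

Specific growth rate at S = 4.60 mg/L: μ = YkS/(K_s+S) = 0.511·7.72·4.60/(55.1+4.60) = 0.3040 d⁻¹.
θ_c = 1/(μ − k_d) = 1/(0.3040 − 0.0707) = 1/0.2333 = 4.287 d.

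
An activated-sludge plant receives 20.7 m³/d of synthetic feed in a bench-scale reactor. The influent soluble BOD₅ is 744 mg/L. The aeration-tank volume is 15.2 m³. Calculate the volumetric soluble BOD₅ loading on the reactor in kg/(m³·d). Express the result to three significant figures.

Applied soluble BOD₅ load per unit volume = Q·S₀/V = (20.7 × 744/1000)/15.20 = 1.013 kg soluble BOD₅·m⁻³·d⁻¹.

L_v ≈ 1.01 kg soluble BOD₅/(m³·d)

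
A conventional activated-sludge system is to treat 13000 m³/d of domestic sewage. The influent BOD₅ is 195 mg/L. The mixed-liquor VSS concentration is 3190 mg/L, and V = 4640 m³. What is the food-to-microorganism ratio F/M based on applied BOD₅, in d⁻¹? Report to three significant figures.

F/M = Q·S₀ / (V·X) = 13000 × 195 / (4640 × 3190) = 0.1713 g BOD₅·(g VSS·d)⁻¹.

F/M ≈ 0.171 d⁻¹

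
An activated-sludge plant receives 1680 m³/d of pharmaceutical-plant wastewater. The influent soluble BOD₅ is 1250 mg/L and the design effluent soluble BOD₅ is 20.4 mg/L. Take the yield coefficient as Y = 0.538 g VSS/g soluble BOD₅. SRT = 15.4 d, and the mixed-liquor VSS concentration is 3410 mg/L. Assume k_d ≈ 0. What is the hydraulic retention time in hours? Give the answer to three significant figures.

V·X = Y·Q·ΔS·θ_c gives V = 0.538 × 1680 × (1250 − 20.4) × 15.4 / 3410 = 5019 m³.
τ = V/Q = 5019/1680 = 2.988 d, or 71.70 h.

τ ≈ 71.7 h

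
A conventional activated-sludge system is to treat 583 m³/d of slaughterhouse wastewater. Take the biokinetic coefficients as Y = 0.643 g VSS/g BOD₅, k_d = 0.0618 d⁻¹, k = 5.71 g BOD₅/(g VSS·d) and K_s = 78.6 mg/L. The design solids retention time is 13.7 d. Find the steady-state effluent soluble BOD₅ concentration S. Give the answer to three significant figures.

From the Monod/SRT balance for a CMAS, S = K_s·(1+k_d θ_c)/[θ_c·(Y k − k_d) − 1] = 78.6 × (1 + 0.0618 × 13.7) / [13.7 × (0.643 × 5.71 − 0.0618) − 1] = 145.1 / 48.45 = 2.996 mg/L.

S ≈ 3.00 mg/L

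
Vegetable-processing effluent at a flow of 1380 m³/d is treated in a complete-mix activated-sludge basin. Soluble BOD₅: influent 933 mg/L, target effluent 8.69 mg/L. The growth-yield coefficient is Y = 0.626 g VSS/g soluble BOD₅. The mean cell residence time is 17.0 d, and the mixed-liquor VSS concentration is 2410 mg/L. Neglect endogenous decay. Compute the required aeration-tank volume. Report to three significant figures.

V ≈ 5630 m³

With k_d = 0 the design equation reduces to V = Y Q (S₀−S) θ_c / X = 0.626 × 1380 × (933 − 8.69) × 17.0 / 2410 = 5633 m³.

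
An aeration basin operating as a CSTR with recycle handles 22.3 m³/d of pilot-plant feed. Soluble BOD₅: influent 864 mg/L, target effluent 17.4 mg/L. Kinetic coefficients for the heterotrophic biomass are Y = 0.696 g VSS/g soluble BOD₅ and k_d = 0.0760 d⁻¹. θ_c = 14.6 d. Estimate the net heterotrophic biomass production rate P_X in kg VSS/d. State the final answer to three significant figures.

P_X ≈ 6.23 kg VSS/d

Observed yield with endogenous decay: Y_obs = Y / (1 + k_d·θ_c) = 0.696 / (1 + 0.0760 × 14.6) = 0.696 / 2.110 = 0.3299 g VSS/g soluble BOD₅.
Q·(S₀ − S) = 22.3 × (864 − 17.4) × 10⁻³ = 18.88 kg/d removed.
P_X = Y_obs · Q(S₀ − S) = 0.3299 × 18.88 = 6.229 kg VSS/d.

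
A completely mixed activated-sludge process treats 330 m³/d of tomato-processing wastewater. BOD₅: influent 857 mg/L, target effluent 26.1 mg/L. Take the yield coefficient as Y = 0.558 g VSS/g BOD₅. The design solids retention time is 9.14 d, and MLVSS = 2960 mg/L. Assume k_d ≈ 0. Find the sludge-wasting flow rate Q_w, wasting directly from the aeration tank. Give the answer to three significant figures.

V·X = Y·Q·ΔS·θ_c gives V = 0.558 × 330 × (857 − 26.1) × 9.14 / 2960 = 472.4 m³.
For wasting at MLVSS concentration, Q_w = V/θ_c = 472.4/9.14 = 51.69 m³/d.

Q_w ≈ 51.7 m³/d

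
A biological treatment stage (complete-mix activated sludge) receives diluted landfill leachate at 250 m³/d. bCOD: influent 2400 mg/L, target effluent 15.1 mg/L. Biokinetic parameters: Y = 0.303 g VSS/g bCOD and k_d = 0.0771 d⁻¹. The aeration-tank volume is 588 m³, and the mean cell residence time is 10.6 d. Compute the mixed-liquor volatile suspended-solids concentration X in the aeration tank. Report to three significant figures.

From V·X·(1 + k_d·θ_c) = Y·Q·(S₀ − S)·θ_c: X = 0.303 × 250 × (2400 − 15.1) × 10.6 / [588 × (1 + 0.0771 × 10.6)] = 1792 mg/L.

X ≈ 1790 mg/L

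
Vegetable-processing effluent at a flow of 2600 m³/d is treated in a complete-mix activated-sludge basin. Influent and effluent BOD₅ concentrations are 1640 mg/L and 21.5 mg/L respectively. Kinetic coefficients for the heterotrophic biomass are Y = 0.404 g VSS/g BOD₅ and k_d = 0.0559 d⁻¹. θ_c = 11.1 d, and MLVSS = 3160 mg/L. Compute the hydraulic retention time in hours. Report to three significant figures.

Steady-state biomass mass balance: V·X·(1 + k_d·θ_c) = Y·Q·(S₀ − S)·θ_c, so V = 0.404 × 2600 × (1640 − 21.5) × 11.1 / [3160 × (1 + 0.0559 × 11.1)] = 1.89×10^7 / 5121 = 3685 m³.
τ = V/Q = 3685/2600 = 1.417 d, or 34.02 h.

τ ≈ 34.0 h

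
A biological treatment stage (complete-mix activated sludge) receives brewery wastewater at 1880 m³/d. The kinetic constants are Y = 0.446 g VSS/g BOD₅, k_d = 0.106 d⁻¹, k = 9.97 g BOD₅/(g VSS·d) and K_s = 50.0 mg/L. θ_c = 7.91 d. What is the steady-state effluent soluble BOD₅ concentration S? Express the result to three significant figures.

From the Monod/SRT balance for a CMAS, S = K_s·(1+k_d θ_c)/[θ_c·(Y k − k_d) − 1] = 50.0 × (1 + 0.106 × 7.91) / [7.91 × (0.446 × 9.97 − 0.106) − 1] = 91.92 / 33.33 = 2.758 mg/L.

S ≈ 2.76 mg/L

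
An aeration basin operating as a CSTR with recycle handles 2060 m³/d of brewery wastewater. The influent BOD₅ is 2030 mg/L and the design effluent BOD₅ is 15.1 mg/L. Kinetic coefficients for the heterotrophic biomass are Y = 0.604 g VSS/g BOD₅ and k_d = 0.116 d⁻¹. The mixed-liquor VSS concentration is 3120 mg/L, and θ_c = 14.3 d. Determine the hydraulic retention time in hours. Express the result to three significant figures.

τ ≈ 50.3 h

From the SRT design equation V = Y Q (S₀−S) θ_c / [X (1 + k_d θ_c)] = 0.604 × 2060 × (2030 − 15.1) × 14.3 / [3120 × (1 + 0.116 × 14.3)] = 3.59×10^7 / 8295 = 4322 m³.
τ = V/Q = 4322/2060 = 2.098 d, or 50.35 h.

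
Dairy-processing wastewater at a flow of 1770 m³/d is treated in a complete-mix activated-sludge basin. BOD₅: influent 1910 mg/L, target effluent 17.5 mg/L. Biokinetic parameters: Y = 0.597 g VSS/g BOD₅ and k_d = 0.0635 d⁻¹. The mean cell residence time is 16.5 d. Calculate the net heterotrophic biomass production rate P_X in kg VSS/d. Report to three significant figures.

Y_obs = Y / (1 + k_d θ_c) = 0.597 / (1 + 0.0635 × 16.5) = 0.597 / 2.048 = 0.2915.
Substrate removed = Q·(S₀ − S) = 1770 m³/d × (1910 − 17.5) g/m³ = 3.35×10^6 g/d = 3350 kg/d.
So the net sludge growth is P_X = 0.2915 × 3350 = 976.6 kg VSS/d.

P_X ≈ 977 kg VSS/d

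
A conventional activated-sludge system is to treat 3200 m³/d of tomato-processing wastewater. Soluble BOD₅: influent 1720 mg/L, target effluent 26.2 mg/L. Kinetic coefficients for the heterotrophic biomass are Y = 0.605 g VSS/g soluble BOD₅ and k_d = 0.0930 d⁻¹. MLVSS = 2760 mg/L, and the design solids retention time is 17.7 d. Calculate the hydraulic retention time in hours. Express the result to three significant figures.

τ ≈ 59.6 h

From the SRT design equation V = Y Q (S₀−S) θ_c / [X (1 + k_d θ_c)] = 0.605 × 3200 × (1720 − 26.2) × 17.7 / [2760 × (1 + 0.0930 × 17.7)] = 5.8×10^7 / 7303 = 7947 m³.
HRT = V/Q = 7947 m³ / 3200 m³·d⁻¹ = 2.484 d × 24 = 59.61 h.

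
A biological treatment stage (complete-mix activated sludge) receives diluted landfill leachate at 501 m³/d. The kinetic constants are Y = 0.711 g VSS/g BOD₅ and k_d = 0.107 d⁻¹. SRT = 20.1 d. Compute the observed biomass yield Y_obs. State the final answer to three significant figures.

The observed yield is Y_obs = Y/(1 + k_d·θ_c) = 0.711 / (1 + 0.107 × 20.1) = 0.711 / 3.151 = 0.2257 g VSS per g BOD₅ removed.

Y_obs ≈ 0.226 g VSS/g BOD₅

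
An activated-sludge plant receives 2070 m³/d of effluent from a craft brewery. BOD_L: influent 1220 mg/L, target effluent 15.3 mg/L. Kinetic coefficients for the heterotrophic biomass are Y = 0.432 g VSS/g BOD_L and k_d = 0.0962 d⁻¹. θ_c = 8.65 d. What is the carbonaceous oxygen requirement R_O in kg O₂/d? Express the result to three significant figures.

Correct the yield for decay: Y_obs = Y/(1 + k_d θ_c) = 0.432 / (1 + 0.0962 × 8.65) = 0.432 / 1.832 = 0.2358.
Substrate removed = Q·(S₀ − S) = 2070 m³/d × (1220 − 15.3) g/m³ = 2.49×10^6 g/d = 2494 kg/d.
Net sludge production P_X = 0.2358 × 2494 = 588.0 kg VSS/d.
R_O = Q·(S₀ − S) − 1.42·P_X = 2494 − 1.42 × 588.0 = 1659 kg O₂/d.

R_O ≈ 1660 kg O₂/d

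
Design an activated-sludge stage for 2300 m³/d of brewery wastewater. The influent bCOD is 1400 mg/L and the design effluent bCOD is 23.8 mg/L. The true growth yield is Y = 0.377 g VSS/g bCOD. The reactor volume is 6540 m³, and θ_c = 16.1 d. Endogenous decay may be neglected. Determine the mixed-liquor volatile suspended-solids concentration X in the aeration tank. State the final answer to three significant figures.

From V·X = Y·Q·(S₀ − S)·θ_c (decay neglected): X = 0.377 × 2300 × (1400 − 23.8) × 16.1 / 6540 = 2938 mg/L.

X ≈ 2940 mg/L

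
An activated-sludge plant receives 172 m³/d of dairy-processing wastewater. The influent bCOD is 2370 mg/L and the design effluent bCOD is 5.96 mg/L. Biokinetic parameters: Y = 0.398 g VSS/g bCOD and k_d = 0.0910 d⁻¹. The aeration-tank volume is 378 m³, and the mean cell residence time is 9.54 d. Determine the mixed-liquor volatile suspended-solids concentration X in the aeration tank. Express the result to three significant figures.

From V·X·(1 + k_d·θ_c) = Y·Q·(S₀ − S)·θ_c: X = 0.398 × 172 × (2370 − 5.96) × 9.54 / [378 × (1 + 0.0910 × 9.54)] = 2186 mg/L.

X ≈ 2190 mg/L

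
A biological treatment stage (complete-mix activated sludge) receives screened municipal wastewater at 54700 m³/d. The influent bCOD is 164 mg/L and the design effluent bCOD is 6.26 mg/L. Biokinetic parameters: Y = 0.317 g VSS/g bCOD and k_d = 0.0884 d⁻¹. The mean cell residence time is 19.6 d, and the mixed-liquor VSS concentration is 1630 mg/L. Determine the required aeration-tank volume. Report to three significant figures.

V ≈ 12000 m³

From the SRT design equation V = Y Q (S₀−S) θ_c / [X (1 + k_d θ_c)] = 0.317 × 54700 × (164 − 6.26) × 19.6 / [1630 × (1 + 0.0884 × 19.6)] = 5.36×10^7 / 4454 = 12036 m³.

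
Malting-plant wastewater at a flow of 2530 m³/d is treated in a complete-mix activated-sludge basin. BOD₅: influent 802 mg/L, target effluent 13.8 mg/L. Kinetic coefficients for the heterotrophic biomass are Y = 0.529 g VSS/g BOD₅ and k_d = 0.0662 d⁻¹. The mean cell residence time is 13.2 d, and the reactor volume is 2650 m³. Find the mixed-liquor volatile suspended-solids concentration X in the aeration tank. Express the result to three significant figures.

X ≈ 2800 mg/L

X = Y·Q·ΔS·θ_c / [V·(1 + k_d θ_c)] = 0.529 × 2530 × (802 − 13.8) × 13.2 / [2650 × (1 + 0.0662 × 13.2)] = 2804 mg/L.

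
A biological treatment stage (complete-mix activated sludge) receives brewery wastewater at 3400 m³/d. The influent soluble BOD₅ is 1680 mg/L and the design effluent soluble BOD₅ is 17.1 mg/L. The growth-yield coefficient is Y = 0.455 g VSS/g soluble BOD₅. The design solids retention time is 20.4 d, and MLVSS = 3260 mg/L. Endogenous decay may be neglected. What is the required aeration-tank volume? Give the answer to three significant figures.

V ≈ 16100 m³

Biomass mass balance (decay neglected): V·X = Y·Q·(S₀ − S)·θ_c, so V = 0.455 × 3400 × (1680 − 17.1) × 20.4 / 3260 = 16098 m³.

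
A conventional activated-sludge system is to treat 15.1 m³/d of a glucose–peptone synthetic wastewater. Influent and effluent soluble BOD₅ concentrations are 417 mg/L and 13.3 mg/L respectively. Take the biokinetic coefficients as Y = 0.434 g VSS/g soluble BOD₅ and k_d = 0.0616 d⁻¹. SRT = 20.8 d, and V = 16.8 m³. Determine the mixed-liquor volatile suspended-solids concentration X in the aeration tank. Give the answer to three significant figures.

From V·X·(1 + k_d·θ_c) = Y·Q·(S₀ − S)·θ_c: X = 0.434 × 15.1 × (417 − 13.3) × 20.8 / [16.8 × (1 + 0.0616 × 20.8)] = 1436 mg/L.

X ≈ 1440 mg/L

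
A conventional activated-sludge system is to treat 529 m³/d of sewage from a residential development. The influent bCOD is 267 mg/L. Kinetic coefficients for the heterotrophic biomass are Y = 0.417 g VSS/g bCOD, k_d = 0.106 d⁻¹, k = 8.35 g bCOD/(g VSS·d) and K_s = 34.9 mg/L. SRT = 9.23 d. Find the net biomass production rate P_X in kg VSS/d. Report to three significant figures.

P_X ≈ 29.5 kg VSS/d

Effluent substrate depends only on kinetics and SRT: S = K_s(1 + k_d θ_c) / [θ_c(Yk − k_d) − 1] = 34.9 × (1 + 0.106 × 9.23) / [9.23 × (0.417 × 8.35 − 0.106) − 1] = 69.05 / 30.16 = 2.289 mg/L.
Observed yield with endogenous decay: Y_obs = Y / (1 + k_d·θ_c) = 0.417 / (1 + 0.106 × 9.23) = 0.417 / 1.978 = 0.2108 g VSS/g bCOD.
ΔS = 267 − 2.29 = 264.7 mg/L, so the substrate removal rate is 529 × 264.7/1000 = 140.0 kg bCOD/d.
So the net sludge growth is P_X = 0.2108 × 140.0 = 29.52 kg VSS/d.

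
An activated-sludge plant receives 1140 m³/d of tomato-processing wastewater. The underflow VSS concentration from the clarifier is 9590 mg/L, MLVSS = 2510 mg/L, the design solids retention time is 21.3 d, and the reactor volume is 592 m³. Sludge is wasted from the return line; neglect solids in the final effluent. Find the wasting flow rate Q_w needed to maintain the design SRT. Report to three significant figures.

Q_w ≈ 7.27 m³/d

θ_c = V·X/(Q_w·X_r) when wasting from the recycle, so Q_w = V·X/(θ_c·X_r) = 592.0 × 2510 / (21.3 × 9590) = 7.274 m³/d.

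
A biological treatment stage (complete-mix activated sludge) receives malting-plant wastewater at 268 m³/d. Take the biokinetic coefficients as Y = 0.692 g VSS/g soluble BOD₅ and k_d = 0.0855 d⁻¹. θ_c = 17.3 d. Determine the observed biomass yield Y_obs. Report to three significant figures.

Y_obs ≈ 0.279 g VSS/g soluble BOD₅

Observed yield with endogenous decay: Y_obs = Y / (1 + k_d·θ_c) = 0.692 / (1 + 0.0855 × 17.3) = 0.692 / 2.479 = 0.2791 g VSS/g soluble BOD₅.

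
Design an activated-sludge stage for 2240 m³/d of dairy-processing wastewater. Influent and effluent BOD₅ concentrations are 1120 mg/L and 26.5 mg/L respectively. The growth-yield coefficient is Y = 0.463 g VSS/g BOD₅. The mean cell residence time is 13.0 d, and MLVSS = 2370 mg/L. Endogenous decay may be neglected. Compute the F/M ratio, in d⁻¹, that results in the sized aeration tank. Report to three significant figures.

F/M ≈ 0.170 d⁻¹

Biomass mass balance (decay neglected): V·X = Y·Q·(S₀ − S)·θ_c, so V = 0.463 × 2240 × (1120 − 26.5) × 13.0 / 2370 = 6221 m³.
Food-to-microorganism ratio F/M = Q S₀ / (V X) = 2240 × 1120 / (6221 × 2370) = 0.1702 d⁻¹.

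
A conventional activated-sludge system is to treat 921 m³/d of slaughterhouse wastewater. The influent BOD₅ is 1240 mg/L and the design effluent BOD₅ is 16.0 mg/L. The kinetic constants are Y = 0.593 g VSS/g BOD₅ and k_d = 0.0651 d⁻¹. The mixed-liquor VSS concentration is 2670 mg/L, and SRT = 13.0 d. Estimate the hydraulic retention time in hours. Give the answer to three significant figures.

From the SRT design equation V = Y Q (S₀−S) θ_c / [X (1 + k_d θ_c)] = 0.593 × 921 × (1240 − 16.0) × 13.0 / [2670 × (1 + 0.0651 × 13.0)] = 8.69×10^6 / 4930 = 1763 m³.
HRT = V/Q = 1763 m³ / 921 m³·d⁻¹ = 1.914 d × 24 = 45.94 h.

τ ≈ 45.9 h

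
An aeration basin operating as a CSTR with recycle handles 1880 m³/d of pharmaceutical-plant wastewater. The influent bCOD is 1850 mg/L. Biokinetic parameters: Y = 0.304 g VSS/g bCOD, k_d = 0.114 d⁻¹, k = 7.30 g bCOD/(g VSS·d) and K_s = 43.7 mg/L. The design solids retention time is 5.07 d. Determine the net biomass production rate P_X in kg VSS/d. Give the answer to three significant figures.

For a completely mixed reactor with recycle the Lawrence–McCarty relation gives S = K_s·(1 + k_d·θ_c) / [θ_c·(Y·k − k_d) − 1] = 43.7 × (1 + 0.114 × 5.07) / [5.07 × (0.304 × 7.30 − 0.114) − 1] = 68.96 / 9.673 = 7.129 mg/L.
Observed yield with endogenous decay: Y_obs = Y / (1 + k_d·θ_c) = 0.304 / (1 + 0.114 × 5.07) = 0.304 / 1.578 = 0.1927 g VSS/g bCOD.
Q·(S₀ − S) = 1880 × (1850 − 7.13) × 10⁻³ = 3465 kg/d removed.
Biomass produced: P_X = Y_obs·Q·ΔS = 0.1927 × 3465 ≈ 667.5 kg VSS/d.

P_X ≈ 667 kg VSS/d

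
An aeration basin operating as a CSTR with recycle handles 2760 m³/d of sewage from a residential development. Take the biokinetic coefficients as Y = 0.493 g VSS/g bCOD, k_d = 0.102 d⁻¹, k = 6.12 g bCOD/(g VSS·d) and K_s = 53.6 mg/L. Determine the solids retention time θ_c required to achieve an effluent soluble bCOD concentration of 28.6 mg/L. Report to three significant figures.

θ_c ≈ 1.06 d

Specific growth rate at S = 28.6 mg/L: μ = YkS/(K_s+S) = 0.493·6.12·28.6/(53.6+28.6) = 1.050 d⁻¹.
Then 1/θ_c = μ − k_d = 1.050 − 0.102 = 0.9478 d⁻¹, giving θ_c = 1.055 d.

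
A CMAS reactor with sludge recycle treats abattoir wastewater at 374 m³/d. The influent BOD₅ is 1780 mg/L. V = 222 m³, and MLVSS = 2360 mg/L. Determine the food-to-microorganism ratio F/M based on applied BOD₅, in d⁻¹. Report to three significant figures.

F/M ≈ 1.27 d⁻¹

F/M = Q·S₀ / (V·X) = 374 × 1780 / (222.0 × 2360) = 1.271 g BOD₅·(g VSS·d)⁻¹.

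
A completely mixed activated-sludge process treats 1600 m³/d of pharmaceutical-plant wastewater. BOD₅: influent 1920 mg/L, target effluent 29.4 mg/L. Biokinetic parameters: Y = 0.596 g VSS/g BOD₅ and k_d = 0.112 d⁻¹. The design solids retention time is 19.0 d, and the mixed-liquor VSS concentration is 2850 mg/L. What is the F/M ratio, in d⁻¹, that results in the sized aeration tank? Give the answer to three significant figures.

F/M ≈ 0.281 d⁻¹

Steady-state biomass mass balance: V·X·(1 + k_d·θ_c) = Y·Q·(S₀ − S)·θ_c, so V = 0.596 × 1600 × (1920 − 29.4) × 19.0 / [2850 × (1 + 0.112 × 19.0)] = 3.43×10^7 / 8915 = 3842 m³.
F/M = Q·S₀ / (V·X) = 1600 × 1920 / (3842 × 2850) = 0.2805 g BOD₅·(g VSS·d)⁻¹.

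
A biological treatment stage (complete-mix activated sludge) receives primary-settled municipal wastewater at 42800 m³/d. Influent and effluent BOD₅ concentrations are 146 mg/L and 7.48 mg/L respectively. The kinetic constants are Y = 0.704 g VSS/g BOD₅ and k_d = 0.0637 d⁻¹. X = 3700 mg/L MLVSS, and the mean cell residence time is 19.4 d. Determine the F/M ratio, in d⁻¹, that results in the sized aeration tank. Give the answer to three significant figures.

Steady-state biomass mass balance: V·X·(1 + k_d·θ_c) = Y·Q·(S₀ − S)·θ_c, so V = 0.704 × 42800 × (146 − 7.48) × 19.4 / [3700 × (1 + 0.0637 × 19.4)] = 8.1×10^7 / 8272 = 9788 m³.
F/M = applied load / biomass = Q·S₀/(V·X) = 42800 × 146 / (9788 × 3700) = 0.1725 d⁻¹.

F/M ≈ 0.173 d⁻¹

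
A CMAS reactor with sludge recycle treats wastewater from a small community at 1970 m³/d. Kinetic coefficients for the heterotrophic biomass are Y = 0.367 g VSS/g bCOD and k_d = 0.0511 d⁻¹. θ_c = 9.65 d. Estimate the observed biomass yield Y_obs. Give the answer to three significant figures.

Y_obs ≈ 0.246 g VSS/g bCOD

Correct the yield for decay: Y_obs = Y/(1 + k_d θ_c) = 0.367 / (1 + 0.0511 × 9.65) = 0.367 / 1.493 = 0.2458.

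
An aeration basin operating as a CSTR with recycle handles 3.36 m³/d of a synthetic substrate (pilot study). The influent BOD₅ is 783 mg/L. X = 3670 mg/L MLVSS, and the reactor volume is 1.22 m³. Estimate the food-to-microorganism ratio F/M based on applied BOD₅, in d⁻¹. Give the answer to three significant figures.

F/M ≈ 0.588 d⁻¹

Food-to-microorganism ratio F/M = Q S₀ / (V X) = 3.36 × 783 / (1.220 × 3670) = 0.5876 d⁻¹.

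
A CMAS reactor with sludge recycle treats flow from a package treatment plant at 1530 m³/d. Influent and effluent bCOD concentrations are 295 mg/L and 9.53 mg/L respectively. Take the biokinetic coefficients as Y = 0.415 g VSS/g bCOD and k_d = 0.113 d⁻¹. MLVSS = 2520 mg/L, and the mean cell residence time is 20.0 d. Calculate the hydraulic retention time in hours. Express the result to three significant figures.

τ ≈ 6.92 h

Rearranging the biomass balance for a CMAS with decay, V = Y·Q·ΔS·θ_c / [X·(1+k_d θ_c)] = 0.415 × 1530 × (295 − 9.53) × 20.0 / [2520 × (1 + 0.113 × 20.0)] = 3.63×10^6 / 8215 = 441.3 m³.
Hydraulic retention time τ = V/Q = 441.3 / 1530 = 0.2884 d = 6.922 h.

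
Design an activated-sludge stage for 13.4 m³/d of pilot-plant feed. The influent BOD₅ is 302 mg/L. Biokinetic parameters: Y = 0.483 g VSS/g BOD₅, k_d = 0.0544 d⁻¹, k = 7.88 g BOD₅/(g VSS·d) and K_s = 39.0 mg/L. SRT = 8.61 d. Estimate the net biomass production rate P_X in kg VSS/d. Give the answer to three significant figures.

P_X ≈ 1.32 kg VSS/d

From the Monod/SRT balance for a CMAS, S = K_s·(1+k_d θ_c)/[θ_c·(Y k − k_d) − 1] = 39.0 × (1 + 0.0544 × 8.61) / [8.61 × (0.483 × 7.88 − 0.0544) − 1] = 57.27 / 31.30 = 1.830 mg/L.
Y_obs = Y / (1 + k_d θ_c) = 0.483 / (1 + 0.0544 × 8.61) = 0.483 / 1.468 = 0.3289.
Substrate removed = Q·(S₀ − S) = 13.4 m³/d × (302 − 1.83) g/m³ = 4.02×10^3 g/d = 4.022 kg/d.
P_X = Y_obs · Q(S₀ − S) = 0.3289 × 4.022 = 1.323 kg VSS/d.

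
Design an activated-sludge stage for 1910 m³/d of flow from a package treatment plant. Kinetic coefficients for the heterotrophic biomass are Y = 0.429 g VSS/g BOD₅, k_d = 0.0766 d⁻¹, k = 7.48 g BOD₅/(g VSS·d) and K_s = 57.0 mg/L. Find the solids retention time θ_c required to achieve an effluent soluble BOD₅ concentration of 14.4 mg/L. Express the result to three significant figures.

θ_c ≈ 1.75 d

From 1/θ_c = Y·k·S/(K_s + S) − k_d: Y·k·S/(K_s+S) = 0.429 × 7.48 × 14.4 / (57.0 + 14.4) = 0.6472 d⁻¹.
1/θ_c = 0.6472 − 0.0766 = 0.5706 d⁻¹, so θ_c = 1.753 d.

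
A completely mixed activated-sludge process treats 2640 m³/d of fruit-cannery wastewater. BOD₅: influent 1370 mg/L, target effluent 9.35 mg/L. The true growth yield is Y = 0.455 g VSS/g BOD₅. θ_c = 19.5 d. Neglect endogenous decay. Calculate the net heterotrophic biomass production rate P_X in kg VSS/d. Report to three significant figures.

P_X ≈ 1630 kg VSS/d

With endogenous decay neglected, the observed yield equals the true yield: Y_obs = Y = 0.455 g VSS/g BOD₅.
Q·(S₀ − S) = 2640 × (1370 − 9.35) × 10⁻³ = 3592 kg/d removed.
Biomass produced: P_X = Y_obs·Q·ΔS = 0.4550 × 3592 ≈ 1634 kg VSS/d.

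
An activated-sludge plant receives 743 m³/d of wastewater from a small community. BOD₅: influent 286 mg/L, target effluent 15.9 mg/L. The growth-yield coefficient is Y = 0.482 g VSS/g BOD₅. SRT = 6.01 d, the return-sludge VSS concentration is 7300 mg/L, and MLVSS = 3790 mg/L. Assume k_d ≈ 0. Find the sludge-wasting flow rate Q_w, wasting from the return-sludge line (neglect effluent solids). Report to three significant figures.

With k_d = 0 the design equation reduces to V = Y Q (S₀−S) θ_c / X = 0.482 × 743 × (286 − 15.9) × 6.01 / 3790 = 153.4 m³.
Q_w = (V·X)/(θ_c X_r) = 153.4 × 3790 / (6.01 × 7300) = 13.25 m³/d.

Q_w ≈ 13.3 m³/d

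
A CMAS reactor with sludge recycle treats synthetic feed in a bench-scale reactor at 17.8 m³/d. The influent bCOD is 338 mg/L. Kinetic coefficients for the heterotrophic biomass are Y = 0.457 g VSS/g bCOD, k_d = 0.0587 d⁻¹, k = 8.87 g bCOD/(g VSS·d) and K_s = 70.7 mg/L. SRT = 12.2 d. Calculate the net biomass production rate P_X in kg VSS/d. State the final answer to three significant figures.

P_X ≈ 1.59 kg VSS/d

From the Monod/SRT balance for a CMAS, S = K_s·(1+k_d θ_c)/[θ_c·(Y k − k_d) − 1] = 70.7 × (1 + 0.0587 × 12.2) / [12.2 × (0.457 × 8.87 − 0.0587) − 1] = 121.3 / 47.74 = 2.542 mg/L.
Y_obs = Y / (1 + k_d θ_c) = 0.457 / (1 + 0.0587 × 12.2) = 0.457 / 1.716 = 0.2663.
Substrate removed = Q·(S₀ − S) = 17.8 m³/d × (338 − 2.54) g/m³ = 5.97×10^3 g/d = 5.971 kg/d.
So the net sludge growth is P_X = 0.2663 × 5.971 = 1.590 kg VSS/d.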